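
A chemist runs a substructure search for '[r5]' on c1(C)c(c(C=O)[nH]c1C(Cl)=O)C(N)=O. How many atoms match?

5

Check the 14 heavy atoms by environment: 1× n (aromatic, in 5-ring) → match; 4× c (aromatic, in 5-ring) → match; 4× C (acyclic) → no; 3× O (acyclic) → no; 1× N (acyclic) → no; 1× Cl (acyclic) → no.
Summing the matching environments: 1 + 4 = 5 matching atoms.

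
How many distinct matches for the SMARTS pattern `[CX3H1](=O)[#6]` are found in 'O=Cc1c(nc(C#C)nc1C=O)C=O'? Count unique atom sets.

3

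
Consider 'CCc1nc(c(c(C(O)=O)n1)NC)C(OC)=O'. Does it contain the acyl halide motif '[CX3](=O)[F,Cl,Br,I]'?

The pattern [CX3](=O)[F,Cl,Br,I] describes a carbonyl carbon bonded to a halogen — an acyl halide.
The closest candidate here is a carboxylic acid group (-C(=O)OH), but the carbonyl is bonded to -OH, not to a halogen. No other fragment satisfies the full query, so there is no match.

No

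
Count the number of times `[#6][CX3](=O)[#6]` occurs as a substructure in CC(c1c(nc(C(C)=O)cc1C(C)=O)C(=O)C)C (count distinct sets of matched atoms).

3

[#6][CX3](=O)[#6] is the SMARTS for a ketone: a carbonyl carbon (no H) flanked by two carbons.
The molecule carries 3 separate instances of an acetyl/ketone group (-C(=O)CH3) meeting every constraint; each maps to a distinct set of atoms, giving 3 matches.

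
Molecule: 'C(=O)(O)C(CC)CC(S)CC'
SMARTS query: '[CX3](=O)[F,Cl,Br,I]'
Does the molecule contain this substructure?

The pattern [CX3](=O)[F,Cl,Br,I] describes a carbonyl carbon bonded to a halogen — an acyl halide.
The closest candidate here is a carboxylic acid group (-C(=O)OH), but the carbonyl is bonded to -OH, not to a halogen. No other fragment satisfies the full query, so there is no match.

No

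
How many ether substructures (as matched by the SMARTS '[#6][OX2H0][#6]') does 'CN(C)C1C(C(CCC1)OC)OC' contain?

2

[#6][OX2H0][#6] is the SMARTS for an ether: an aliphatic oxygen bridging two carbons with no H on the oxygen.
The molecule carries 2 separate instances of a methoxy ether (-OCH3) meeting every constraint; each maps to a distinct set of atoms, giving 2 matches.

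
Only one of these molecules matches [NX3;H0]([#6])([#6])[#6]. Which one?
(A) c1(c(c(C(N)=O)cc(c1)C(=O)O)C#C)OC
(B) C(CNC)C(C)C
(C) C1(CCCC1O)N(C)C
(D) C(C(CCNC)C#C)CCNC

C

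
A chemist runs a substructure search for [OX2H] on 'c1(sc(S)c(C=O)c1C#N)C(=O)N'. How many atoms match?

The query [OX2H] means: aliphatic oxygen with two connections, one of which is H — an -OH oxygen.
Check the 13 heavy atoms by environment: 1× s (aromatic, H0, X2) → no; 4× c (aromatic, H0, X3) → no; 1× S (H1, X2) → no; 1× C (H1, X3) → no; 2× O (H0, X1) → no; 1× C (H0, X2) → no; 1× N (H0, X1) → no; 1× C (H0, X3) → no; 1× N (H2, X3) → no.
No environment satisfies the query, so 0 matching atoms.

0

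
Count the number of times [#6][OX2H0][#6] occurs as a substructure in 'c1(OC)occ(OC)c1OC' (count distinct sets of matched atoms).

3

[#6][OX2H0][#6] is the SMARTS for an ether: an aliphatic oxygen bridging two carbons with no H on the oxygen.
The molecule carries 3 separate instances of a methoxy ether (-OCH3) meeting every constraint; each maps to a distinct set of atoms, giving 3 matches.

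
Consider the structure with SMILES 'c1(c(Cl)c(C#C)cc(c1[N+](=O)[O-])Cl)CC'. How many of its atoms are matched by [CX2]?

2

Check the 15 heavy atoms by environment: 6× c (aromatic, X3) → no; 2× Cl (X1) → no; 2× C (X2) → match; 1× N (charge +1, X3) → no; 1× O (charge -1, X1) → no; 1× O (X1) → no; 2× C (X4) → no.
That gives 2 matching atoms.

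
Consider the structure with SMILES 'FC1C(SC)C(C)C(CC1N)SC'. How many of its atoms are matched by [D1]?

The query [D1] means: atom with exactly one heavy-atom neighbour (degree 1).
Check the 13 heavy atoms by environment: 5× C (D3) → no; 1× C (D2) → no; 2× S (D2) → no; 3× C (D1) → match; 1× F (D1) → match; 1× N (D1) → match.
Summing the matching environments: 3 + 1 + 1 = 5 matching atoms.

5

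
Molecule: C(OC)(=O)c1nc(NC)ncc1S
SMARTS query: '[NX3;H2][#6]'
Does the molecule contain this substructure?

The pattern [NX3;H2][#6] describes a trivalent nitrogen with two H attached to carbon — a primary amine.
The closest candidate here is an N-methylamino group (-NHCH3), but the nitrogen bears two carbons and only one H (H1), not H2. No other fragment satisfies the full query, so there is no match.

No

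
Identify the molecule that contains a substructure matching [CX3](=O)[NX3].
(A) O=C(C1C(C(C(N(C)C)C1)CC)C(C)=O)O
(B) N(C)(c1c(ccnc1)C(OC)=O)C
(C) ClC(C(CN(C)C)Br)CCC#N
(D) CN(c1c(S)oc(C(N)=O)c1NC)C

[CX3](=O)[NX3] describes a carbonyl carbon bonded to a trivalent nitrogen (an amide).
(A) has a carboxylic acid group (-C(=O)OH) but the carbonyl is bonded to O, not to an NX3 nitrogen.
(B) has a methyl-ester group (-C(=O)OCH3) but the carbonyl is bonded to O, not to an NX3 nitrogen.
(C) has a nitrile (-C#N) but the nitrile N is NX1 (triple-bonded), not NX3.
(D) contains a primary amide (-C(=O)NH2), which satisfies every atom and bond constraint.
So the answer is (D).

D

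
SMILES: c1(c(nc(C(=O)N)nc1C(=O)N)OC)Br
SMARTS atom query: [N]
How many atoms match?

Check the 15 heavy atoms by environment: 2× n (aromatic) → no; 4× c (aromatic) → no; 3× O → no; 3× C → no; 2× N → match; 1× Br → no.
That gives 2 matching atoms.

2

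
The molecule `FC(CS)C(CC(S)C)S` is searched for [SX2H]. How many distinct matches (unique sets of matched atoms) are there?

3

[SX2H] is the SMARTS for a thiol: an aliphatic sulfur with two connections, one being H.
The molecule carries 3 separate instances of a thiol (-SH) meeting every constraint; each maps to a distinct set of atoms, giving 3 matches.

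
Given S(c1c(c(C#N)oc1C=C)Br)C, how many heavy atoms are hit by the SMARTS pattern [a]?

The query [a] means: a matches any aromatic atom.
Check the 12 heavy atoms by environment: 1× o (aromatic) → match; 4× c (aromatic) → match; 1× S → no; 4× C → no; 1× N → no; 1× Br → no.
Summing the matching environments: 1 + 4 = 5 matching atoms.

5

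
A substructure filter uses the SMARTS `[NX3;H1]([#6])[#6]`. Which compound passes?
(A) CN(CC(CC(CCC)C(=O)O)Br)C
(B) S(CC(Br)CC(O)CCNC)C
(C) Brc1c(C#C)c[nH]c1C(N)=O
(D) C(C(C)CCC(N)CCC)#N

B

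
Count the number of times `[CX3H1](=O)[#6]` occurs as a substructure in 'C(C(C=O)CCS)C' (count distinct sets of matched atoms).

1

[CX3H1](=O)[#6] is the SMARTS for an aldehyde: an sp2 carbon with one H, double-bonded to O and single-bonded to carbon.
Exactly one fragment in the molecule meets all constraints, giving 1 match.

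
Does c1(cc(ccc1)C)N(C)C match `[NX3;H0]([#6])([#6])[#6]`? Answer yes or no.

The pattern [NX3;H0]([#6])([#6])[#6] describes a trivalent nitrogen with no H, bonded to three carbons — a tertiary amine.
The molecule carries a dimethylamino group (-N(CH3)2), whose atoms satisfy every constraint of the query, so the pattern matches.

Yes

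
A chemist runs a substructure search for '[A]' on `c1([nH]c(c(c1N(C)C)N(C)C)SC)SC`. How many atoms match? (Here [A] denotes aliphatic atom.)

10

The query [A] means: A matches any aliphatic (non-aromatic) heavy atom.
Check the 15 heavy atoms by environment: 1× n (aromatic) → no; 4× c (aromatic) → no; 2× S → match; 6× C → match; 2× N → match.
Summing the matching environments: 2 + 6 + 2 = 10 matching atoms.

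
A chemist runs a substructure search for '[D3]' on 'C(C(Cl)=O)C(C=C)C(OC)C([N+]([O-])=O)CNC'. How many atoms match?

5

Check the 17 heavy atoms by environment: 3× C (D2) → no; 4× C (D3) → match; 2× O (D1) → no; 1× Cl (D1) → no; 1× N (D2) → no; 3× C (D1) → no; 1× N (charge +1, D3) → match; 1× O (charge -1, D1) → no; 1× O (D2) → no.
Summing the matching environments: 4 + 1 = 5 matching atoms.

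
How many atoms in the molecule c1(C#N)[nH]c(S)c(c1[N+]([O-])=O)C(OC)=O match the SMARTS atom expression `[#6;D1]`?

Check the 15 heavy atoms by environment: 1× n (aromatic, D2) → no; 4× c (aromatic, D3) → no; 1× C (D2) → no; 1× N (D1) → no; 1× C (D3) → no; 2× O (D1) → no; 1× O (D2) → no; 1× C (D1) → match; 1× S (D1) → no; 1× N (charge +1, D3) → no; 1× O (charge -1, D1) → no.
That gives 1 matching atom.

1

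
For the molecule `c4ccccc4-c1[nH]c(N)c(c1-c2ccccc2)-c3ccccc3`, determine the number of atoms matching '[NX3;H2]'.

The query [NX3;H2] means: aliphatic N with 3 total connections, two of them H — an -NH2 nitrogen (amine or amide).
Check the 24 heavy atoms by environment: 1× n (aromatic, H1, X3) → no; 7× c (aromatic, H0, X3) → no; 15× c (aromatic, H1, X3) → no; 1× N (H2, X3) → match.
That gives 1 matching atom.

1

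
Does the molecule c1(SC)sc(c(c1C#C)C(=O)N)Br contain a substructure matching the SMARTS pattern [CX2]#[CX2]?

Yes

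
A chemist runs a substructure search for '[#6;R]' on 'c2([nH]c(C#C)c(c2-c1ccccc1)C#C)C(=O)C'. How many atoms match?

The query [#6;R] means: carbon that is part of a ring.
Check the 18 heavy atoms by environment: 1× n (aromatic, in 5-ring) → no; 4× c (aromatic, in 5-ring) → match; 6× C (acyclic) → no; 1× O (acyclic) → no; 6× c (aromatic, in 6-ring) → match.
Summing the matching environments: 4 + 6 = 10 matching atoms.

10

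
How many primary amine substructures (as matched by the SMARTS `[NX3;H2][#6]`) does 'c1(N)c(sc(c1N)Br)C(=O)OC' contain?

[NX3;H2][#6] is the SMARTS for a primary amine: a trivalent nitrogen with two H attached to carbon.
The molecule carries 2 separate instances of a primary amino group (-NH2) meeting every constraint; each maps to a distinct set of atoms, giving 2 matches.

2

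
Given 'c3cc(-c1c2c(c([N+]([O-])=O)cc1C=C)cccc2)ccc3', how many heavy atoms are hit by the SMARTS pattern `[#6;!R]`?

2

The query [#6;!R] means: carbon not in any ring.
Check the 21 heavy atoms by environment: 16× c (aromatic, in 6-ring) → no; 1× N (charge +1, acyclic) → no; 1× O (charge -1, acyclic) → no; 1× O (acyclic) → no; 2× C (acyclic) → match.
That gives 2 matching atoms.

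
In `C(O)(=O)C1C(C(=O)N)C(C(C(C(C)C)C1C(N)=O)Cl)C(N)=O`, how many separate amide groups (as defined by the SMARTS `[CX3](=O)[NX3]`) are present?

3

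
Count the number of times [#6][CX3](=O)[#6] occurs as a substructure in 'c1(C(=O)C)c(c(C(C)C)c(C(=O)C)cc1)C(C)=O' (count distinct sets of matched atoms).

[#6][CX3](=O)[#6] is the SMARTS for a ketone: a carbonyl carbon (no H) flanked by two carbons.
The molecule carries 3 separate instances of an acetyl/ketone group (-C(=O)CH3) meeting every constraint; each maps to a distinct set of atoms, giving 3 matches.

3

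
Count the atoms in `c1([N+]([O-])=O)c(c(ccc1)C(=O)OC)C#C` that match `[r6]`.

The query [r6] means: r6 matches atoms in a six-membered ring.
Check the 15 heavy atoms by environment: 6× c (aromatic, in 6-ring) → match; 4× C (acyclic) → no; 1× N (charge +1, acyclic) → no; 1× O (charge -1, acyclic) → no; 3× O (acyclic) → no.
That gives 6 matching atoms.

6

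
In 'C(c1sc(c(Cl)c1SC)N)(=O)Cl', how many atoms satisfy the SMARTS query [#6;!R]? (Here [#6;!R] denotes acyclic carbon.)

2

The query [#6;!R] means: carbon not in any ring.
Check the 12 heavy atoms by environment: 1× s (aromatic, in 5-ring) → no; 4× c (aromatic, in 5-ring) → no; 1× N (acyclic) → no; 2× C (acyclic) → match; 1× O (acyclic) → no; 2× Cl (acyclic) → no; 1× S (acyclic) → no.
That gives 2 matching atoms.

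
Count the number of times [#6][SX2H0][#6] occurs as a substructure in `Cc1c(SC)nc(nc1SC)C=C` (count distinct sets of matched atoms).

2

[#6][SX2H0][#6] is the SMARTS for a thioether: an aliphatic sulfur bridging two carbons with no H on the sulfur.
The molecule carries 2 separate instances of a methylthio ether (-SCH3) meeting every constraint; each maps to a distinct set of atoms, giving 2 matches.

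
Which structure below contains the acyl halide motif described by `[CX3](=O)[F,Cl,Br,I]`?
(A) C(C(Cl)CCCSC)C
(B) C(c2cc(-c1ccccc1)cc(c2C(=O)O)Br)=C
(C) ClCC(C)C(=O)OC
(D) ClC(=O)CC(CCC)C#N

D

[CX3](=O)[F,Cl,Br,I] describes a carbonyl carbon bonded to a halogen (an acyl halide).
(A) has a chloro substituent but the Cl is not on a carbonyl carbon.
(B) has a carboxylic acid group (-C(=O)OH) but the carbonyl is bonded to -OH, not to a halogen.
(C) has a methyl-ester group (-C(=O)OCH3) but the carbonyl is bonded to -O-C, not to a halogen.
(D) contains an acyl chloride (-C(=O)Cl), which satisfies every atom and bond constraint.
So the answer is (D).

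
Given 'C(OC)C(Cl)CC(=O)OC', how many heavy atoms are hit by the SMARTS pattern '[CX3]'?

The query [CX3] means: C with X3: aliphatic carbon with exactly 3 total connections.
Check the 10 heavy atoms by environment: 5× C (X4) → no; 1× Cl (X1) → no; 2× O (X2) → no; 1× C (X3) → match; 1× O (X1) → no.
That gives 1 matching atom.

1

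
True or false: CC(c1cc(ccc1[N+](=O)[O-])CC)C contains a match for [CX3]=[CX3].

The pattern [CX3]=[CX3] describes a non-aromatic C=C double bond between two sp2 carbons — an alkene.
The closest candidate here is an ethyl group (-CH2CH3), but its C-C bond is a single bond between CX4 carbons, not CX3=CX3. No other fragment satisfies the full query, so there is no match.

False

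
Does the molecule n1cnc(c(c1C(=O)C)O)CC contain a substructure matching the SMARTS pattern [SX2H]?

The pattern [SX2H] describes an aliphatic sulfur with two connections, one being H — a thiol.
The closest candidate here is a hydroxyl group (-OH), but it is an -OH, not an -SH. No other fragment satisfies the full query, so there is no match.

No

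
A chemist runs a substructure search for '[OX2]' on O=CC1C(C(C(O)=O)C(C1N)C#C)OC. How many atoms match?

2

The query [OX2] means: aliphatic oxygen with two total connections — ether, hydroxyl, or ester single-bond O.
Check the 15 heavy atoms by environment: 6× C (X4) → no; 2× C (X3) → no; 2× O (X1) → no; 1× N (X3) → no; 2× O (X2) → match; 2× C (X2) → no.
That gives 2 matching atoms.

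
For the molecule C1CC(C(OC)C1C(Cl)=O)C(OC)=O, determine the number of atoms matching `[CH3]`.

2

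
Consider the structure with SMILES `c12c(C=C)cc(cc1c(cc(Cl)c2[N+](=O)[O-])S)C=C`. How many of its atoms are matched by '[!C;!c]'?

5

The query [!C;!c] means: neither aliphatic nor aromatic carbon — same as [!#6].
Check the 19 heavy atoms by environment: 10× c (aromatic) → no; 1× N (charge +1) → match; 1× O (charge -1) → match; 1× O → match; 4× C → no; 1× Cl → match; 1× S → match.
Summing the matching environments: 1 + 1 + 1 + 1 + 1 = 5 matching atoms.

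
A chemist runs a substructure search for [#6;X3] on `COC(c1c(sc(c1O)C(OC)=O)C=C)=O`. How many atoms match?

8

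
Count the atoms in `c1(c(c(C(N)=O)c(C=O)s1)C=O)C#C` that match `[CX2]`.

The query [CX2] means: C with X2: aliphatic carbon with exactly 2 total connections.
Check the 14 heavy atoms by environment: 1× s (aromatic, X2) → no; 4× c (aromatic, X3) → no; 3× C (X3) → no; 3× O (X1) → no; 1× N (X3) → no; 2× C (X2) → match.
That gives 2 matching atoms.

2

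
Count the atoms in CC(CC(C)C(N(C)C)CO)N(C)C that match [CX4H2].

2

The query [CX4H2] means: sp3 carbon (X4) with exactly two hydrogens.
Check the 14 heavy atoms by environment: 2× C (H2, X4) → match; 3× C (H1, X4) → no; 6× C (H3, X4) → no; 2× N (H0, X3) → no; 1× O (H1, X2) → no.
That gives 2 matching atoms.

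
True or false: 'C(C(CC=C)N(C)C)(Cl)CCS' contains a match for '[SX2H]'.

True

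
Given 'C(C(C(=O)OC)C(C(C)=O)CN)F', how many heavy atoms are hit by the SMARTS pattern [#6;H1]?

2

The query [#6;H1] means: any carbon bearing exactly one hydrogen.
Check the 13 heavy atoms by environment: 2× C (H2) → no; 2× C (H1) → match; 1× N (H2) → no; 2× C (H0) → no; 3× O (H0) → no; 2× C (H3) → no; 1× F (H0) → no.
That gives 2 matching atoms.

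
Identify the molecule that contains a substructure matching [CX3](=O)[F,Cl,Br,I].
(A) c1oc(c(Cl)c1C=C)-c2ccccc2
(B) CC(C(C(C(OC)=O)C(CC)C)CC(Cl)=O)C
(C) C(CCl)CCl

[CX3](=O)[F,Cl,Br,I] describes a carbonyl carbon bonded to a halogen (an acyl halide).
(A) has a chloro substituent but the Cl is not on a carbonyl carbon.
(B) contains an acyl chloride (-C(=O)Cl), which satisfies every atom and bond constraint.
(C) has a chloro substituent but the Cl is not on a carbonyl carbon.
So the answer is (B).

B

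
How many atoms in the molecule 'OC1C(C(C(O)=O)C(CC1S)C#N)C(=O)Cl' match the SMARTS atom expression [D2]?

2

Check the 16 heavy atoms by environment: 7× C (D3) → no; 2× C (D2) → match; 1× N (D1) → no; 4× O (D1) → no; 1× S (D1) → no; 1× Cl (D1) → no.
That gives 2 matching atoms.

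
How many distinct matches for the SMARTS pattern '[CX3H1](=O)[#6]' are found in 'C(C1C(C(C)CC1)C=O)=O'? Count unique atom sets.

2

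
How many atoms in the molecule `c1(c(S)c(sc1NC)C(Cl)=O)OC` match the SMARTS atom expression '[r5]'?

5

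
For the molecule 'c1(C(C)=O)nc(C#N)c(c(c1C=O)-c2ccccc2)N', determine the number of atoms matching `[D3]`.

7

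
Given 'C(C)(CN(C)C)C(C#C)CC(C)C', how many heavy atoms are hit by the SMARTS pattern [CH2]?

2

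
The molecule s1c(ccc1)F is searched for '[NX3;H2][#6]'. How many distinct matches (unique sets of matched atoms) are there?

0

[NX3;H2][#6] is the SMARTS for a primary amine: a trivalent nitrogen with two H attached to carbon.
No fragment in the molecule satisfies every constraint, giving 0 matches.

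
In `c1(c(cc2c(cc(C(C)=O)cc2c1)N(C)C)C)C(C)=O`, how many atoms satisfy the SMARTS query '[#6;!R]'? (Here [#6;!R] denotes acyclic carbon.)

7

The query [#6;!R] means: carbon not in any ring.
Check the 20 heavy atoms by environment: 10× c (aromatic, in 6-ring) → no; 7× C (acyclic) → match; 2× O (acyclic) → no; 1× N (acyclic) → no.
That gives 7 matching atoms.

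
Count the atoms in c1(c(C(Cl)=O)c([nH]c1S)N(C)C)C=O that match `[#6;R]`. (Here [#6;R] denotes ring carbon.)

4

The query [#6;R] means: carbon that is part of a ring.
Check the 14 heavy atoms by environment: 1× n (aromatic, in 5-ring) → no; 4× c (aromatic, in 5-ring) → match; 4× C (acyclic) → no; 2× O (acyclic) → no; 1× N (acyclic) → no; 1× Cl (acyclic) → no; 1× S (acyclic) → no.
That gives 4 matching atoms.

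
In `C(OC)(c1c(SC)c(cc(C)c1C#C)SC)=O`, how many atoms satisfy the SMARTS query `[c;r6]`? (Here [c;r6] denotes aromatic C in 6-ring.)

6

The query [c;r6] means: aromatic carbon that belongs to a six-membered ring.
Check the 17 heavy atoms by environment: 6× c (aromatic, in 6-ring) → match; 7× C (acyclic) → no; 2× S (acyclic) → no; 2× O (acyclic) → no.
That gives 6 matching atoms.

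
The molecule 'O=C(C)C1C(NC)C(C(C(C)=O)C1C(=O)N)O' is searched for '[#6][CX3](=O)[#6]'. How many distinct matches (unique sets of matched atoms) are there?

[#6][CX3](=O)[#6] is the SMARTS for a ketone: a carbonyl carbon (no H) flanked by two carbons.
The molecule carries 2 separate instances of an acetyl/ketone group (-C(=O)CH3) meeting every constraint; each maps to a distinct set of atoms, giving 2 matches.

2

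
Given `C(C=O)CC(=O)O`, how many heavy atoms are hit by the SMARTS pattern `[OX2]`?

The query [OX2] means: aliphatic oxygen with two total connections — ether, hydroxyl, or ester single-bond O.
Check the 7 heavy atoms by environment: 2× C (X4) → no; 2× C (X3) → no; 2× O (X1) → no; 1× O (X2) → match.
That gives 1 matching atom.

1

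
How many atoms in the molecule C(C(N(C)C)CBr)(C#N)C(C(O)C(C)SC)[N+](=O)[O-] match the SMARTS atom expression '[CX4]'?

Check the 19 heavy atoms by environment: 10× C (X4) → match; 1× C (X2) → no; 1× N (X1) → no; 1× O (X2) → no; 1× N (X3) → no; 1× Br (X1) → no; 1× N (charge +1, X3) → no; 1× O (charge -1, X1) → no; 1× O (X1) → no; 1× S (X2) → no.
That gives 10 matching atoms.

10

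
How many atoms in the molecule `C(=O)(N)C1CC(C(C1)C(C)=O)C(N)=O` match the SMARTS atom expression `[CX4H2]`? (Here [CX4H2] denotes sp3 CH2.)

2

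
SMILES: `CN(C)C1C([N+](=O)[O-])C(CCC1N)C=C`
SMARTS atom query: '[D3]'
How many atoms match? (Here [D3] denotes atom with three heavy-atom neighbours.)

6

The query [D3] means: atom with exactly three heavy-atom neighbours.
Check the 15 heavy atoms by environment: 3× C (D2) → no; 4× C (D3) → match; 1× N (D1) → no; 1× N (D3) → match; 3× C (D1) → no; 1× N (charge +1, D3) → match; 1× O (charge -1, D1) → no; 1× O (D1) → no.
Summing the matching environments: 4 + 1 + 1 = 6 matching atoms.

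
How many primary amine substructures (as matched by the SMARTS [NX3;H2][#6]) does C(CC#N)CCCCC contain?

[NX3;H2][#6] is the SMARTS for a primary amine: a trivalent nitrogen with two H attached to carbon.
The molecule has a nitrile (-C#N), but the nitrogen is NX1 (triple-bonded), not NX3 with two H; nothing else fits, so there are 0 matches.

0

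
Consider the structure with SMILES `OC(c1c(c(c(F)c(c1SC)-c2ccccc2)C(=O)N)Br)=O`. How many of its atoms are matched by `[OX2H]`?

The query [OX2H] means: aliphatic oxygen with two connections, one of which is H — an -OH oxygen.
Check the 22 heavy atoms by environment: 7× c (aromatic, H0, X3) → no; 2× C (H0, X3) → no; 2× O (H0, X1) → no; 1× O (H1, X2) → match; 1× N (H2, X3) → no; 5× c (aromatic, H1, X3) → no; 1× Br (H0, X1) → no; 1× S (H0, X2) → no; 1× C (H3, X4) → no; 1× F (H0, X1) → no.
That gives 1 matching atom.

1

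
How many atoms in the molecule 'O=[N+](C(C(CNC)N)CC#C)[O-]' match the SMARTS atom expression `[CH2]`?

2

The query [CH2] means: aliphatic carbon with exactly two hydrogens.
Check the 12 heavy atoms by environment: 2× C (H2) → match; 3× C (H1) → no; 1× C (H0) → no; 1× N (H2) → no; 1× N (charge +1, H0) → no; 1× O (charge -1, H0) → no; 1× O (H0) → no; 1× N (H1) → no; 1× C (H3) → no.
That gives 2 matching atoms.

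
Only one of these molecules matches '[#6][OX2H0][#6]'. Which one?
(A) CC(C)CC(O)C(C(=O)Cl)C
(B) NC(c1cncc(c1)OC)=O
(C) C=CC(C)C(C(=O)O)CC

[#6][OX2H0][#6] describes an aliphatic oxygen bridging two carbons with no H on the oxygen (an ether).
(A) has a hydroxyl group (-OH) but the oxygen has H1, not H0 bridging two carbons.
(B) contains a methoxy ether (-OCH3), which satisfies every atom and bond constraint.
(C) has a carboxylic acid group (-C(=O)OH) but the -OH oxygen has H1; the =O is OX1, not OX2.
So the answer is (B).

B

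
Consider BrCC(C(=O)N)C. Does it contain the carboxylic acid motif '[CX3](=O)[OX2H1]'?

The pattern [CX3](=O)[OX2H1] describes an sp2 carbon double-bonded to O and single-bonded to an -OH oxygen — a carboxylic acid.
The closest candidate here is a primary amide (-C(=O)NH2), but the carbonyl is bonded to N, not to an -OH oxygen. No other fragment satisfies the full query, so there is no match.

No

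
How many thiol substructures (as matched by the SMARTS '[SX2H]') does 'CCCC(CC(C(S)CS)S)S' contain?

4

[SX2H] is the SMARTS for a thiol: an aliphatic sulfur with two connections, one being H.
The molecule carries 4 separate instances of a thiol (-SH) meeting every constraint; each maps to a distinct set of atoms, giving 4 matches.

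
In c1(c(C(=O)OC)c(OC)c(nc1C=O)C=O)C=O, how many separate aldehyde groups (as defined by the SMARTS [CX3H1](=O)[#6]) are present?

[CX3H1](=O)[#6] is the SMARTS for an aldehyde: an sp2 carbon with one H, double-bonded to O and single-bonded to carbon.
The molecule carries 3 separate instances of an aldehyde (-CHO) meeting every constraint; each maps to a distinct set of atoms, giving 3 matches.

3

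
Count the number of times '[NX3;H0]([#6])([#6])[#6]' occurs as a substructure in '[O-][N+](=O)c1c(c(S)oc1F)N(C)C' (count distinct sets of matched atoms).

1

[NX3;H0]([#6])([#6])[#6] is the SMARTS for a tertiary amine: a trivalent nitrogen with no H, bonded to three carbons.
Exactly one fragment in the molecule meets all constraints, giving 1 match.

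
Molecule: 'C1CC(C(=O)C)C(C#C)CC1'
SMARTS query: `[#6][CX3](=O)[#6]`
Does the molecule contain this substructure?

Yes

The pattern [#6][CX3](=O)[#6] describes a carbonyl carbon (no H) flanked by two carbons — a ketone.
The molecule carries an acetyl/ketone group (-C(=O)CH3), whose atoms satisfy every constraint of the query, so the pattern matches.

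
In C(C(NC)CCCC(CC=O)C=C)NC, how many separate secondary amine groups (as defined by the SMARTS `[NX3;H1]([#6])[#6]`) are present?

2

[NX3;H1]([#6])[#6] is the SMARTS for a secondary amine: a trivalent nitrogen with one H, bonded to two carbons.
The molecule carries 2 separate instances of an N-methylamino group (-NHCH3) meeting every constraint; each maps to a distinct set of atoms, giving 2 matches.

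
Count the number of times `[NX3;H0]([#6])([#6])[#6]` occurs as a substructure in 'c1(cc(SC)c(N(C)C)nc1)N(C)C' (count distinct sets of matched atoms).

2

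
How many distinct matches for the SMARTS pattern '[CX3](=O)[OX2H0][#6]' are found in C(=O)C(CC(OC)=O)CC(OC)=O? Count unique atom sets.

[CX3](=O)[OX2H0][#6] is the SMARTS for an ester: a carbonyl carbon bonded to an oxygen that is itself bonded to carbon (no H on that O).
The molecule carries 2 separate instances of a methyl-ester group (-C(=O)OCH3) meeting every constraint; each maps to a distinct set of atoms, giving 2 matches.

2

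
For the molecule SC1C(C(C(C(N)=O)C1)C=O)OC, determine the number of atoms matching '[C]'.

8

Check the 13 heavy atoms by environment: 8× C → match; 3× O → no; 1× S → no; 1× N → no.
That gives 8 matching atoms.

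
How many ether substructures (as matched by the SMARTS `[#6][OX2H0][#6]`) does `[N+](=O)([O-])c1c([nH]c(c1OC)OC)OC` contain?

3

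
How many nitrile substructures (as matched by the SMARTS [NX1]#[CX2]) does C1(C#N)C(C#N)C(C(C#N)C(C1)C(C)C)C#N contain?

4

[NX1]#[CX2] is the SMARTS for a nitrile: a nitrogen triple-bonded to a two-connected carbon.
The molecule carries 4 separate instances of a nitrile (-C#N) meeting every constraint; each maps to a distinct set of atoms, giving 4 matches.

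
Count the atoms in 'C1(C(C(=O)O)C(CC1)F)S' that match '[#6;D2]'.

The query [#6;D2] means: any carbon bonded to exactly two heavy atoms.
Check the 10 heavy atoms by environment: 4× C (D3) → no; 2× C (D2) → match; 1× F (D1) → no; 2× O (D1) → no; 1× S (D1) → no.
That gives 2 matching atoms.

2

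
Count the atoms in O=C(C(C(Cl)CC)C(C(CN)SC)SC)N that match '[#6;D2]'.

2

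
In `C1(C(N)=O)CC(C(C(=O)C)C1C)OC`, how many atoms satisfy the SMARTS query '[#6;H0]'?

2

Check the 14 heavy atoms by environment: 4× C (H1) → no; 1× C (H2) → no; 2× C (H0) → match; 3× O (H0) → no; 1× N (H2) → no; 3× C (H3) → no.
That gives 2 matching atoms.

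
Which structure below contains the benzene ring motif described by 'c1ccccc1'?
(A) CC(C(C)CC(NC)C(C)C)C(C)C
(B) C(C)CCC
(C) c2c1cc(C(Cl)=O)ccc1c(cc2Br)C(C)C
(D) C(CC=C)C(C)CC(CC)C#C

C

c1ccccc1 describes six aromatic carbons in a ring (a benzene ring).
(A) has a methyl group (-CH3) but no six-membered all-carbon aromatic ring is present.
(B) has a methyl group (-CH3) but no six-membered all-carbon aromatic ring is present.
(C) contains the required atom environment, so the pattern matches.
(D) has a methyl group (-CH3) but no six-membered all-carbon aromatic ring is present.
So the answer is (C).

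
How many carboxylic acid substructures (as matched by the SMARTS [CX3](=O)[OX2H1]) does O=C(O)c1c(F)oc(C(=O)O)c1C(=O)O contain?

3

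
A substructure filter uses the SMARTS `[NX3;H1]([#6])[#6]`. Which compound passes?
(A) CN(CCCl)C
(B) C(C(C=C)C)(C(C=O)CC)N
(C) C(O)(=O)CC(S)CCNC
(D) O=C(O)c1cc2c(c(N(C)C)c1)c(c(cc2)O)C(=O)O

[NX3;H1]([#6])[#6] describes a trivalent nitrogen with one H, bonded to two carbons (a secondary amine).
(A) has a dimethylamino group (-N(CH3)2) but the nitrogen has H0, not H1.
(B) has a primary amino group (-NH2) but the nitrogen has H2 and only one carbon neighbour.
(C) contains an N-methylamino group (-NHCH3), which satisfies every atom and bond constraint.
(D) has a dimethylamino group (-N(CH3)2) but the nitrogen has H0, not H1.
So the answer is (C).

C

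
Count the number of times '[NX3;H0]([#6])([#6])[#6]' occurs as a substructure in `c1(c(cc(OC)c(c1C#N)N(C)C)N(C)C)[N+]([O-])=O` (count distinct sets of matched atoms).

[NX3;H0]([#6])([#6])[#6] is the SMARTS for a tertiary amine: a trivalent nitrogen with no H, bonded to three carbons.
The molecule carries 2 separate instances of a dimethylamino group (-N(CH3)2) meeting every constraint; each maps to a distinct set of atoms, giving 2 matches.

2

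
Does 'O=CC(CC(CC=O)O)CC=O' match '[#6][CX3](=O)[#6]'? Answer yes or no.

The pattern [#6][CX3](=O)[#6] describes a carbonyl carbon (no H) flanked by two carbons — a ketone.
The closest candidate here is an aldehyde (-CHO), but the carbonyl carbon has H1, so it is not flanked by two carbons. No other fragment satisfies the full query, so there is no match.

No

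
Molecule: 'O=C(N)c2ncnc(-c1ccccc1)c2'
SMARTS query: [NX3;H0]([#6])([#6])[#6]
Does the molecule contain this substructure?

The pattern [NX3;H0]([#6])([#6])[#6] describes a trivalent nitrogen with no H, bonded to three carbons — a tertiary amine.
The closest candidate here is a primary amide (-C(=O)NH2), but the amide nitrogen has H2 and only one carbon neighbour. No other fragment satisfies the full query, so there is no match.

No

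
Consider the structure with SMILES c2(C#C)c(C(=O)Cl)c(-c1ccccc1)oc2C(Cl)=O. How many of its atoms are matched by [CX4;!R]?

0

The query [CX4;!R] means: aliphatic carbon with four total connections, not in a ring.
Check the 19 heavy atoms by environment: 1× o (aromatic, X2, in 5-ring) → no; 4× c (aromatic, X3, in 5-ring) → no; 2× C (X3, acyclic) → no; 2× O (X1, acyclic) → no; 2× Cl (X1, acyclic) → no; 2× C (X2, acyclic) → no; 6× c (aromatic, X3, in 6-ring) → no.
No environment satisfies the query, so 0 matching atoms.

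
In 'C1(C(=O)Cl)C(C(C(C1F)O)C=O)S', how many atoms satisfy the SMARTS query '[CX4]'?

5

The query [CX4] means: C with X4: aliphatic carbon with exactly 4 total connections (bonds + H).
Check the 13 heavy atoms by environment: 5× C (X4) → match; 1× F (X1) → no; 2× C (X3) → no; 2× O (X1) → no; 1× Cl (X1) → no; 1× S (X2) → no; 1× O (X2) → no.
That gives 5 matching atoms.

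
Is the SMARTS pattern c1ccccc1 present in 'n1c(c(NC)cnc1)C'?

No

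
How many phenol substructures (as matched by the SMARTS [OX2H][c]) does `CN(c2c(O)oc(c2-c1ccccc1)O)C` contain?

2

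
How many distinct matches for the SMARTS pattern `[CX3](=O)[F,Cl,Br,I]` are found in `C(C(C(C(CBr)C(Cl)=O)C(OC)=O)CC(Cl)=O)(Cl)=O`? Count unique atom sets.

3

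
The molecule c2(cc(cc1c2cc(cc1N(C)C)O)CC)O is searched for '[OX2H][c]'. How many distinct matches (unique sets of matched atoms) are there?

2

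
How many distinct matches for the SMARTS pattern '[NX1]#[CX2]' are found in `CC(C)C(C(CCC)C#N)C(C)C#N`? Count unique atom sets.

2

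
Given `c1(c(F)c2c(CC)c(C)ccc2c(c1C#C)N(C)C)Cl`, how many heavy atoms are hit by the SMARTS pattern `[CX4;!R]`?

Check the 20 heavy atoms by environment: 10× c (aromatic, X3, in 6-ring) → no; 1× N (X3, acyclic) → no; 5× C (X4, acyclic) → match; 2× C (X2, acyclic) → no; 1× Cl (X1, acyclic) → no; 1× F (X1, acyclic) → no.
That gives 5 matching atoms.

5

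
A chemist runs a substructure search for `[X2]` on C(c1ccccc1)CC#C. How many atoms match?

The query [X2] means: any atom with exactly two total connections (bonds + H).
Check the 10 heavy atoms by environment: 2× C (X4) → no; 2× C (X2) → match; 6× c (aromatic, X3) → no.
That gives 2 matching atoms.

2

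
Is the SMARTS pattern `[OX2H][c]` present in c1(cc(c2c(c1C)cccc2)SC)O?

Yes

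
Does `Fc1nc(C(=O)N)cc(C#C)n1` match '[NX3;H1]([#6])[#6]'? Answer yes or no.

No

The pattern [NX3;H1]([#6])[#6] describes a trivalent nitrogen with one H, bonded to two carbons — a secondary amine.
The closest candidate here is a primary amide (-C(=O)NH2), but the -C(=O)NH2 nitrogen has H2, not H1. No other fragment satisfies the full query, so there is no match.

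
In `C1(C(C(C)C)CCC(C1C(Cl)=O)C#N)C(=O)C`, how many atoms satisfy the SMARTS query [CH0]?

3

The query [CH0] means: aliphatic carbon with no attached hydrogen.
Check the 17 heavy atoms by environment: 5× C (H1) → no; 2× C (H2) → no; 3× C (H0) → match; 2× O (H0) → no; 3× C (H3) → no; 1× Cl (H0) → no; 1× N (H0) → no.
That gives 3 matching atoms.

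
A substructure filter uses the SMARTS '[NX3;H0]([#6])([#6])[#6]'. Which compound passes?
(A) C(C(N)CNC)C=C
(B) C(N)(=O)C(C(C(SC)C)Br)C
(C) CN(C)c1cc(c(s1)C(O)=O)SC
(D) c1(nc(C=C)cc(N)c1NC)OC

C

[NX3;H0]([#6])([#6])[#6] describes a trivalent nitrogen with no H, bonded to three carbons (a tertiary amine).
(A) has a primary amino group (-NH2) but the nitrogen has H2, not H0 with three carbons.
(B) has a primary amide (-C(=O)NH2) but the amide nitrogen has H2 and only one carbon neighbour.
(C) contains a dimethylamino group (-N(CH3)2), which satisfies every atom and bond constraint.
(D) has a primary amino group (-NH2) but the nitrogen has H2, not H0 with three carbons.
So the answer is (C).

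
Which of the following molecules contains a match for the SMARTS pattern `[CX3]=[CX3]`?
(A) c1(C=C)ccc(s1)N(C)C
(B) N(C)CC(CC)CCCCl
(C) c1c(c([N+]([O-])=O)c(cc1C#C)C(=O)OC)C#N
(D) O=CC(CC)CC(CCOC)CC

A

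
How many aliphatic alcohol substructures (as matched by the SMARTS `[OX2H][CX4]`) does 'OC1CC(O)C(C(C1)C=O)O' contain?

3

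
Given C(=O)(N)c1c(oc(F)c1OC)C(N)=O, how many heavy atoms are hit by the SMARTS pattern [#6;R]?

4

The query [#6;R] means: carbon that is part of a ring.
Check the 14 heavy atoms by environment: 1× o (aromatic, in 5-ring) → no; 4× c (aromatic, in 5-ring) → match; 3× C (acyclic) → no; 3× O (acyclic) → no; 2× N (acyclic) → no; 1× F (acyclic) → no.
That gives 4 matching atoms.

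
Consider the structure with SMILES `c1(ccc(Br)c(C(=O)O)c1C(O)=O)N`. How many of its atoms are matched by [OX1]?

2

The query [OX1] means: aliphatic oxygen with one total connection — typically a carbonyl =O or an oxide.
Check the 14 heavy atoms by environment: 6× c (aromatic, X3) → no; 1× N (X3) → no; 2× C (X3) → no; 2× O (X1) → match; 2× O (X2) → no; 1× Br (X1) → no.
That gives 2 matching atoms.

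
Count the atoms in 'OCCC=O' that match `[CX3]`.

The query [CX3] means: C with X3: aliphatic carbon with exactly 3 total connections.
Check the 5 heavy atoms by environment: 2× C (X4) → no; 1× O (X2) → no; 1× C (X3) → match; 1× O (X1) → no.
That gives 1 matching atom.

1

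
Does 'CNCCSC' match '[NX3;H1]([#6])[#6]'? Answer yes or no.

The pattern [NX3;H1]([#6])[#6] describes a trivalent nitrogen with one H, bonded to two carbons — a secondary amine.
The molecule carries an N-methylamino group (-NHCH3), whose atoms satisfy every constraint of the query, so the pattern matches.

Yes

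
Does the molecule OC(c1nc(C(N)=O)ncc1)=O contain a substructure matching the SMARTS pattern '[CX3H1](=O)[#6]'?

No

The pattern [CX3H1](=O)[#6] describes an sp2 carbon with one H, double-bonded to O and single-bonded to carbon — an aldehyde.
The closest candidate here is a carboxylic acid group (-C(=O)OH), but the carbonyl carbon has H0 and is bonded to O, not H1. No other fragment satisfies the full query, so there is no match.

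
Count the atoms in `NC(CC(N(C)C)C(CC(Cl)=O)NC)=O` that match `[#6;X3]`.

The query [#6;X3] means: any carbon (aromatic or not) with three total connections.
Check the 15 heavy atoms by environment: 7× C (X4) → no; 3× N (X3) → no; 2× C (X3) → match; 2× O (X1) → no; 1× Cl (X1) → no.
That gives 2 matching atoms.

2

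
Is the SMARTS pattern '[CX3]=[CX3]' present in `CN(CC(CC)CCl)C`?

The pattern [CX3]=[CX3] describes a non-aromatic C=C double bond between two sp2 carbons — an alkene.
The closest candidate here is an ethyl group (-CH2CH3), but its C-C bond is a single bond between CX4 carbons, not CX3=CX3. No other fragment satisfies the full query, so there is no match.

No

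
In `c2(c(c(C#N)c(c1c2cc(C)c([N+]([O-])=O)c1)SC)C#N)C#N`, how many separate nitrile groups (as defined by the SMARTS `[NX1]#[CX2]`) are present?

3

[NX1]#[CX2] is the SMARTS for a nitrile: a nitrogen triple-bonded to a two-connected carbon.
The molecule carries 3 separate instances of a nitrile (-C#N) meeting every constraint; each maps to a distinct set of atoms, giving 3 matches.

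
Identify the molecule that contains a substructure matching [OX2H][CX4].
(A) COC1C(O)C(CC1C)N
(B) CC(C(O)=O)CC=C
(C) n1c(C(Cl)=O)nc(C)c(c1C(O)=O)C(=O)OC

[OX2H][CX4] describes a hydroxyl oxygen bound to an sp3 (X4) carbon (an aliphatic alcohol).
(A) contains a hydroxyl group (-OH), which satisfies every atom and bond constraint.
(B) has a carboxylic acid group (-C(=O)OH) but the -OH is on a CX3 carbonyl carbon, not a CX4 carbon.
(C) has a carboxylic acid group (-C(=O)OH) but the -OH is on a CX3 carbonyl carbon, not a CX4 carbon.
So the answer is (A).

A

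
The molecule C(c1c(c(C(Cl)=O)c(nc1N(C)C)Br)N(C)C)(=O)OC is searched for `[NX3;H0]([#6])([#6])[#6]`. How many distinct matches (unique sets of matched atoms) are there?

[NX3;H0]([#6])([#6])[#6] is the SMARTS for a tertiary amine: a trivalent nitrogen with no H, bonded to three carbons.
The molecule carries 2 separate instances of a dimethylamino group (-N(CH3)2) meeting every constraint; each maps to a distinct set of atoms, giving 2 matches.

2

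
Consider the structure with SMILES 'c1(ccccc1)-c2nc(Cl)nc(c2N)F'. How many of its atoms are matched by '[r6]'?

The query [r6] means: r6 matches atoms in a six-membered ring.
Check the 15 heavy atoms by environment: 2× n (aromatic, in 6-ring) → match; 10× c (aromatic, in 6-ring) → match; 1× Cl (acyclic) → no; 1× N (acyclic) → no; 1× F (acyclic) → no.
Summing the matching environments: 2 + 10 = 12 matching atoms.

12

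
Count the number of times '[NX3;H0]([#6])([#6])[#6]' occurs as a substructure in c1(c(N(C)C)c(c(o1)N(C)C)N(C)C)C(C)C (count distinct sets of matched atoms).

[NX3;H0]([#6])([#6])[#6] is the SMARTS for a tertiary amine: a trivalent nitrogen with no H, bonded to three carbons.
The molecule carries 3 separate instances of a dimethylamino group (-N(CH3)2) meeting every constraint; each maps to a distinct set of atoms, giving 3 matches.

3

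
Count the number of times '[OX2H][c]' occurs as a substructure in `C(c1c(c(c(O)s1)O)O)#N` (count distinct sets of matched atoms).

3

[OX2H][c] is the SMARTS for a phenol: a hydroxyl oxygen attached to an aromatic carbon.
The molecule carries 3 separate instances of a hydroxyl group (-OH) meeting every constraint; each maps to a distinct set of atoms, giving 3 matches.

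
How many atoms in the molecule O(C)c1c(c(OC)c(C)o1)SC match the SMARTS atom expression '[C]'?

4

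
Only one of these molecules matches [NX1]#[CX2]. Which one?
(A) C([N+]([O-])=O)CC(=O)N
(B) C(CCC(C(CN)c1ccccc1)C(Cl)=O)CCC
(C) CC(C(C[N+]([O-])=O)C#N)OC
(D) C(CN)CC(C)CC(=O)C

[NX1]#[CX2] describes a nitrogen triple-bonded to a two-connected carbon (a nitrile).
(A) has a primary amide (-C(=O)NH2) but the nitrogen is NX3, not NX1.
(B) has a primary amino group (-NH2) but the nitrogen is NX3 (three connections), not NX1 triple-bonded.
(C) contains a nitrile (-C#N), which satisfies every atom and bond constraint.
(D) has a primary amino group (-NH2) but the nitrogen is NX3 (three connections), not NX1 triple-bonded.
So the answer is (C).

C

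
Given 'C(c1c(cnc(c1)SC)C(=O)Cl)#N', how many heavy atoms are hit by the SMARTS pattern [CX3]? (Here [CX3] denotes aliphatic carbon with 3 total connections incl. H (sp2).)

1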